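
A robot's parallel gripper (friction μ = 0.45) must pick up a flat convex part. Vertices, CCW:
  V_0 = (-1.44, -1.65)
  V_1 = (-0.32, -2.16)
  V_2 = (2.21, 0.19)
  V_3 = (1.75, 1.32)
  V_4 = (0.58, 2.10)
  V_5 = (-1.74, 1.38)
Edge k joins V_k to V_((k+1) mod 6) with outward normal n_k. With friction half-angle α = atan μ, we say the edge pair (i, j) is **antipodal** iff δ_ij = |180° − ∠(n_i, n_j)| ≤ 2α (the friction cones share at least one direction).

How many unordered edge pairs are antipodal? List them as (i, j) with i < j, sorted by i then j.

count = 5; pairs: (0,2), (0,3), (0,4), (1,4), (2,5)

α = atan 0.45 = 24.23°;  2α = 48.46°
n_0 = (-0.4144, -0.9101)
n_1 = (+0.6806, -0.7327)
n_2 = (+0.9262, +0.3770)
n_3 = (+0.5547, +0.8321)
n_4 = (-0.2964, +0.9551)
n_5 = (-0.9951, -0.0985)
  (0,1): δ = 112.63°  ·
  (0,2): δ = 43.37°  ✓
  (0,3): δ = 9.21°  ✓
  (0,4): δ = 41.72°  ✓
  (0,5): δ = 120.14°  ·
  (1,2): δ = 110.74°  ·
  (1,3): δ = 76.58°  ·
  (1,4): δ = 25.65°  ✓
  (1,5): δ = 52.77°  ·
  (2,3): δ = 145.84°  ·
  (2,4): δ = 94.91°  ·
  (2,5): δ = 16.50°  ✓
  (3,4): δ = 129.07°  ·
  (3,5): δ = 50.66°  ·
  (4,5): δ = 101.59°  ·
antipodal pairs: 5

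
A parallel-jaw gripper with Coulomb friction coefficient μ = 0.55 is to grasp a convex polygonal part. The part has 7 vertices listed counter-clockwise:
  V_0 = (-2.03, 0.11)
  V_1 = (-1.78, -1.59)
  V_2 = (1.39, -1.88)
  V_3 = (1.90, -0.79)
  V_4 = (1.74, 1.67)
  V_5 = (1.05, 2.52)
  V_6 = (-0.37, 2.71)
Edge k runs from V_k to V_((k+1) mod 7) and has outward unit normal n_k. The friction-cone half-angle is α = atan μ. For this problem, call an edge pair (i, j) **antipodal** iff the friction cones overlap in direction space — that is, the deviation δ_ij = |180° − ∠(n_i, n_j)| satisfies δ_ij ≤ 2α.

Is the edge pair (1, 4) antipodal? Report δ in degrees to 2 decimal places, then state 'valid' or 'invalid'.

α = atan 0.55 = 28.81°;  2α = 57.62°
edge 1: e_1 = (+3.17, -0.29);  n_1 = (-0.0911, -0.9958)
edge 4: e_4 = (-0.69, +0.85);  n_4 = (+0.7764, +0.6302)
∠(n_1, n_4) = 134.30°
δ = |180° − 134.30°| = 45.70°
45.70° ≤ 2α = 57.62°  →  valid

δ = 45.70°, valid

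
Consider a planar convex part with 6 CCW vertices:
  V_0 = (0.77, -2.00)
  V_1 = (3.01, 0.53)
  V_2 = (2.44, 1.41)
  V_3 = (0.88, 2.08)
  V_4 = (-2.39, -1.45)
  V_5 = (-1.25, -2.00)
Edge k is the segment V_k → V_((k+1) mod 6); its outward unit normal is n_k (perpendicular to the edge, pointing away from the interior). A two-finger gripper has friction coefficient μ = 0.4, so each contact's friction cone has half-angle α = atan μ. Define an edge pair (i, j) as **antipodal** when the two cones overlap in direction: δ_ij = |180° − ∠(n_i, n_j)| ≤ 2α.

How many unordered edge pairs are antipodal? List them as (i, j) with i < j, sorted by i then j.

α = atan 0.4 = 21.80°;  2α = 43.60°
n_0 = (+0.7487, -0.6629)
n_1 = (+0.8393, +0.5436)
n_2 = (+0.3946, +0.9188)
n_3 = (-0.7336, +0.6796)
n_4 = (-0.4345, -0.9007)
n_5 = (+0.0000, -1.0000)
  (0,1): δ = 105.55°  ·
  (0,2): δ = 71.72°  ·
  (0,3): δ = 1.29°  ✓
  (0,4): δ = 105.77°  ·
  (0,5): δ = 131.52°  ·
  (1,2): δ = 146.18°  ·
  (1,3): δ = 75.74°  ·
  (1,4): δ = 31.31°  ✓
  (1,5): δ = 57.07°  ·
  (2,3): δ = 109.57°  ·
  (2,4): δ = 2.51°  ✓
  (2,5): δ = 23.24°  ✓
  (3,4): δ = 72.94°  ·
  (3,5): δ = 47.19°  ·
  (4,5): δ = 154.24°  ·
antipodal pairs: 4

count = 4; pairs: (0,3), (1,4), (2,4), (2,5)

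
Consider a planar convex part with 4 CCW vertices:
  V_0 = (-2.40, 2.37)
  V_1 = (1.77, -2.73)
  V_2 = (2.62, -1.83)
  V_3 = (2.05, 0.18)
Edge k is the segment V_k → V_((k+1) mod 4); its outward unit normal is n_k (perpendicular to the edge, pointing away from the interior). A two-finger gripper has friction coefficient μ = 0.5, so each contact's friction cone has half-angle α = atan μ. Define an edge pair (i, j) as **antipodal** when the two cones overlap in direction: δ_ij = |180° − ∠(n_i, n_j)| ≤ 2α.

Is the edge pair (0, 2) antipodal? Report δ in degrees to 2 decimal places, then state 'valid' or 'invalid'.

δ = 23.44°, valid

α = atan 0.5 = 26.57°;  2α = 53.13°
edge 0: e_0 = (+4.17, -5.10);  n_0 = (-0.7742, -0.6330)
edge 2: e_2 = (-0.57, +2.01);  n_2 = (+0.9621, +0.2728)
∠(n_0, n_2) = 156.56°
δ = |180° − 156.56°| = 23.44°
23.44° ≤ 2α = 53.13°  →  valid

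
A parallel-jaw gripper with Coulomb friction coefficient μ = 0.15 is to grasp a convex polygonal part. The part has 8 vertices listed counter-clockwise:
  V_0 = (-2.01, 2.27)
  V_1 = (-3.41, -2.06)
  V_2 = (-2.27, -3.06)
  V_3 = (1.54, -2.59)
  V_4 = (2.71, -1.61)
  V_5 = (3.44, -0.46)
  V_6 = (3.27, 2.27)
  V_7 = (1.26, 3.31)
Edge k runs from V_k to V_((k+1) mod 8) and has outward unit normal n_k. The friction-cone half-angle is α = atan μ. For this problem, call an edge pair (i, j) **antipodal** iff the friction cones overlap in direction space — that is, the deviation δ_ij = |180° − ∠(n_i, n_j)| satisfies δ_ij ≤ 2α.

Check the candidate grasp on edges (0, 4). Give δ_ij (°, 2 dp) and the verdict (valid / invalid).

α = atan 0.15 = 8.53°;  2α = 17.06°
edge 0: e_0 = (-1.40, -4.33);  n_0 = (-0.9515, +0.3076)
edge 4: e_4 = (+0.73, +1.15);  n_4 = (+0.8443, -0.5359)
∠(n_0, n_4) = 165.51°
δ = |180° − 165.51°| = 14.49°
14.49° ≤ 2α = 17.06°  →  valid

δ = 14.49°, valid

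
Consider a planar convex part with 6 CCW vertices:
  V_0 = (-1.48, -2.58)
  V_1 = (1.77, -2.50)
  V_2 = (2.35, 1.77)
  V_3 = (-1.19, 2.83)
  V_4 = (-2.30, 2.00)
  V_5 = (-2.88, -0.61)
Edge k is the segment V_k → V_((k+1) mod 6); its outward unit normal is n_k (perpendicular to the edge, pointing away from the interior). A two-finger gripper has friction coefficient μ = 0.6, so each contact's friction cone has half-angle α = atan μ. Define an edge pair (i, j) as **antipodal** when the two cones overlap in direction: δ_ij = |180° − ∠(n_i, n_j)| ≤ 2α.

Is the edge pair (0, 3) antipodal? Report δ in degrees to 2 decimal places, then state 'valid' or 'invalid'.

δ = 35.38°, valid

α = atan 0.6 = 30.96°;  2α = 61.93°
edge 0: e_0 = (+3.25, +0.08);  n_0 = (+0.0246, -0.9997)
edge 3: e_3 = (-1.11, -0.83);  n_3 = (-0.5988, +0.8009)
∠(n_0, n_3) = 144.62°
δ = |180° − 144.62°| = 35.38°
35.38° ≤ 2α = 61.93°  →  valid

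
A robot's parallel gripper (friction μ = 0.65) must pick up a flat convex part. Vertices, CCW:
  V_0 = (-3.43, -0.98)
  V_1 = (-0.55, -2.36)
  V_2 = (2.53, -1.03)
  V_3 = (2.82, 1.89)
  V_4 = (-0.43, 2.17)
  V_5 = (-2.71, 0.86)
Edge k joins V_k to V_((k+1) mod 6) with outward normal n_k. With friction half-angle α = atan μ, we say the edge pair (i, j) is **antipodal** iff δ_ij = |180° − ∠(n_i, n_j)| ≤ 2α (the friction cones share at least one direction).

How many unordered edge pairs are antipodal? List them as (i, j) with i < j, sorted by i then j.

count = 7; pairs: (0,3), (0,4), (1,3), (1,4), (1,5), (2,4), (2,5)

α = atan 0.65 = 33.02°;  2α = 66.05°
n_0 = (-0.4321, -0.9018)
n_1 = (+0.3964, -0.9181)
n_2 = (+0.9951, -0.0988)
n_3 = (+0.0858, +0.9963)
n_4 = (-0.4982, +0.8671)
n_5 = (-0.9312, +0.3644)
  (0,1): δ = 131.04°  ·
  (0,2): δ = 70.07°  ·
  (0,3): δ = 20.68°  ✓
  (0,4): δ = 55.48°  ✓
  (0,5): δ = 94.23°  ·
  (1,2): δ = 119.03°  ·
  (1,3): δ = 28.28°  ✓
  (1,4): δ = 6.52°  ✓
  (1,5): δ = 45.27°  ✓
  (2,3): δ = 89.25°  ·
  (2,4): δ = 54.45°  ✓
  (2,5): δ = 15.70°  ✓
  (3,4): δ = 145.20°  ·
  (3,5): δ = 106.45°  ·
  (4,5): δ = 141.25°  ·
antipodal pairs: 7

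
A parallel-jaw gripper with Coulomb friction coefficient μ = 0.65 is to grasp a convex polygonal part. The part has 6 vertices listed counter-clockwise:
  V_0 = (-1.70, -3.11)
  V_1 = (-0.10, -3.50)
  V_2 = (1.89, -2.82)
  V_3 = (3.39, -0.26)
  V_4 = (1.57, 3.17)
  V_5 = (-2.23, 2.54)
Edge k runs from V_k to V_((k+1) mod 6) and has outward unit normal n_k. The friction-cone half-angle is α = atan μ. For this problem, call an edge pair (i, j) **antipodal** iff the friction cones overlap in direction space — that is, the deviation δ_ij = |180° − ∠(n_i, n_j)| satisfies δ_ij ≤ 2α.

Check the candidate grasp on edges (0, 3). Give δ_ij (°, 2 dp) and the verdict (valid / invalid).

α = atan 0.65 = 33.02°;  2α = 66.05°
edge 0: e_0 = (+1.60, -0.39);  n_0 = (-0.2368, -0.9716)
edge 3: e_3 = (-1.82, +3.43);  n_3 = (+0.8833, +0.4687)
∠(n_0, n_3) = 131.65°
δ = |180° − 131.65°| = 48.35°
48.35° ≤ 2α = 66.05°  →  valid

δ = 48.35°, valid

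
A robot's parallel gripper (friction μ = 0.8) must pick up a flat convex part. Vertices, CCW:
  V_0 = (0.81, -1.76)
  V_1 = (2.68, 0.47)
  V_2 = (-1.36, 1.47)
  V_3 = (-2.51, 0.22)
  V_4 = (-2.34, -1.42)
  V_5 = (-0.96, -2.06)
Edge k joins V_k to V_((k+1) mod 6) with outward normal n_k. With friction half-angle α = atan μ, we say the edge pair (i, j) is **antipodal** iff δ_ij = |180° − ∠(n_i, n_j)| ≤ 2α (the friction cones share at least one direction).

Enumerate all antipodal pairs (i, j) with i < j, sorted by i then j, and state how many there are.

α = atan 0.8 = 38.66°;  2α = 77.32°
n_0 = (+0.7662, -0.6425)
n_1 = (+0.2403, +0.9707)
n_2 = (-0.7359, +0.6771)
n_3 = (-0.9947, -0.1031)
n_4 = (-0.4207, -0.9072)
n_5 = (+0.1671, -0.9859)
  (0,1): δ = 63.92°  ✓
  (0,2): δ = 2.63°  ✓
  (0,3): δ = 45.90°  ✓
  (0,4): δ = 105.10°  ·
  (0,5): δ = 139.60°  ·
  (1,2): δ = 118.71°  ·
  (1,3): δ = 70.18°  ✓
  (1,4): δ = 10.98°  ✓
  (1,5): δ = 23.52°  ✓
  (2,3): δ = 131.47°  ·
  (2,4): δ = 72.27°  ✓
  (2,5): δ = 37.77°  ✓
  (3,4): δ = 120.80°  ·
  (3,5): δ = 86.30°  ·
  (4,5): δ = 145.50°  ·
antipodal pairs: 8

count = 8; pairs: (0,1), (0,2), (0,3), (1,3), (1,4), (1,5), (2,4), (2,5)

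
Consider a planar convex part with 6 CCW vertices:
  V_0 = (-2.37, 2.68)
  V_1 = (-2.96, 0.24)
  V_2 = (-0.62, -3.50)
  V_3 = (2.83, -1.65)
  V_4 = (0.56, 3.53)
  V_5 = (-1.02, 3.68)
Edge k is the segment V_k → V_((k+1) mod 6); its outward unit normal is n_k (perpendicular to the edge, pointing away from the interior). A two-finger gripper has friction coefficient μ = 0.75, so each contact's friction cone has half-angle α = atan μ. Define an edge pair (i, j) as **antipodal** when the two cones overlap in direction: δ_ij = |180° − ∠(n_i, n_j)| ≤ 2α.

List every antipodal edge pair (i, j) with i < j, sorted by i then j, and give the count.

count = 6; pairs: (0,2), (0,3), (1,3), (1,4), (2,4), (2,5)

α = atan 0.75 = 36.87°;  2α = 73.74°
n_0 = (-0.9720, +0.2350)
n_1 = (-0.8477, -0.5304)
n_2 = (+0.4726, -0.8813)
n_3 = (+0.9159, +0.4014)
n_4 = (+0.0945, +0.9955)
n_5 = (-0.5952, +0.8036)
  (0,1): δ = 134.37°  ·
  (0,2): δ = 48.20°  ✓
  (0,3): δ = 37.26°  ✓
  (0,4): δ = 98.17°  ·
  (0,5): δ = 140.12°  ·
  (1,2): δ = 93.83°  ·
  (1,3): δ = 8.37°  ✓
  (1,4): δ = 52.54°  ✓
  (1,5): δ = 94.50°  ·
  (2,3): δ = 94.54°  ·
  (2,4): δ = 33.62°  ✓
  (2,5): δ = 8.33°  ✓
  (3,4): δ = 119.09°  ·
  (3,5): δ = 77.14°  ·
  (4,5): δ = 138.05°  ·
antipodal pairs: 6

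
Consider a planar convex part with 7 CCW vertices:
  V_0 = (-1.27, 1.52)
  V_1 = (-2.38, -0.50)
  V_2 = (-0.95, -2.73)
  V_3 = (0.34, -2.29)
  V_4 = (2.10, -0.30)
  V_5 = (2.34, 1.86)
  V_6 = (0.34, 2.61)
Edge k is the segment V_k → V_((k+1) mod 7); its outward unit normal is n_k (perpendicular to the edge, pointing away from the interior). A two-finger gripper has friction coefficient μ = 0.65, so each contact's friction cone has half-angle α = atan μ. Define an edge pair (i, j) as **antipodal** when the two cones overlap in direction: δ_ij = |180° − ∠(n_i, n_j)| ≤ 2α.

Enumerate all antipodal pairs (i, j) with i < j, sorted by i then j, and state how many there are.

α = atan 0.65 = 33.02°;  2α = 66.05°
n_0 = (-0.8764, +0.4816)
n_1 = (-0.8418, -0.5398)
n_2 = (+0.3228, -0.9465)
n_3 = (+0.7491, -0.6625)
n_4 = (+0.9939, -0.1104)
n_5 = (+0.3511, +0.9363)
n_6 = (-0.5606, +0.8281)
  (0,1): δ = 118.54°  ·
  (0,2): δ = 42.38°  ✓
  (0,3): δ = 12.70°  ✓
  (0,4): δ = 22.45°  ✓
  (0,5): δ = 98.23°  ·
  (0,6): δ = 152.89°  ·
  (1,2): δ = 103.84°  ·
  (1,3): δ = 74.16°  ·
  (1,4): δ = 39.01°  ✓
  (1,5): δ = 36.77°  ✓
  (1,6): δ = 91.43°  ·
  (2,3): δ = 150.32°  ·
  (2,4): δ = 115.17°  ·
  (2,5): δ = 39.39°  ✓
  (2,6): δ = 15.26°  ✓
  (3,4): δ = 144.85°  ·
  (3,5): δ = 69.07°  ·
  (3,6): δ = 14.41°  ✓
  (4,5): δ = 104.22°  ·
  (4,6): δ = 49.56°  ✓
  (5,6): δ = 125.35°  ·
antipodal pairs: 9

count = 9; pairs: (0,2), (0,3), (0,4), (1,4), (1,5), (2,5), (2,6), (3,6), (4,6)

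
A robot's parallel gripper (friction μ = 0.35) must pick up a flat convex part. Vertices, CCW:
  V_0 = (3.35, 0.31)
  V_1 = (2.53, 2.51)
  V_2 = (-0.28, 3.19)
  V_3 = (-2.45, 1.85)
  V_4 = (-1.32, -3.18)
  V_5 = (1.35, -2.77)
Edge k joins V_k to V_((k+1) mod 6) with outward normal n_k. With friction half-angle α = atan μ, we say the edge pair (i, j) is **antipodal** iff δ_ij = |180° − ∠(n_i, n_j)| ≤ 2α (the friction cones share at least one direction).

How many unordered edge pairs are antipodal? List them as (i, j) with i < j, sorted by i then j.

α = atan 0.35 = 19.29°;  2α = 38.58°
n_0 = (+0.9370, +0.3493)
n_1 = (+0.2352, +0.9719)
n_2 = (-0.5254, +0.8508)
n_3 = (-0.9757, -0.2192)
n_4 = (+0.1518, -0.9884)
n_5 = (+0.8387, -0.5446)
  (0,1): δ = 124.05°  ·
  (0,2): δ = 78.75°  ·
  (0,3): δ = 7.78°  ✓
  (0,4): δ = 78.29°  ·
  (0,5): δ = 126.56°  ·
  (1,2): δ = 134.70°  ·
  (1,3): δ = 63.73°  ·
  (1,4): δ = 22.33°  ✓
  (1,5): δ = 70.61°  ·
  (2,3): δ = 109.03°  ·
  (2,4): δ = 22.97°  ✓
  (2,5): δ = 25.31°  ✓
  (3,4): δ = 93.93°  ·
  (3,5): δ = 45.66°  ·
  (4,5): δ = 131.73°  ·
antipodal pairs: 4

count = 4; pairs: (0,3), (1,4), (2,4), (2,5)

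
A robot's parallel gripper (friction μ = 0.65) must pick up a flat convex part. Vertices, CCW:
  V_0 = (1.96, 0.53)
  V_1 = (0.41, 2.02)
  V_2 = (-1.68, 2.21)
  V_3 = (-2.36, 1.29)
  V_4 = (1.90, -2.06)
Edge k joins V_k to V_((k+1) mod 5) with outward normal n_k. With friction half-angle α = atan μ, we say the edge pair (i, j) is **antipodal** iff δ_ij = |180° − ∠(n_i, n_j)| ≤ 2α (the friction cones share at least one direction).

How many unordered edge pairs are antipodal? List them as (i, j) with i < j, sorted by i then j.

α = atan 0.65 = 33.02°;  2α = 66.05°
n_0 = (+0.6930, +0.7209)
n_1 = (+0.0905, +0.9959)
n_2 = (-0.8042, +0.5944)
n_3 = (-0.6181, -0.7861)
n_4 = (+0.9997, -0.0232)
  (0,1): δ = 141.33°  ·
  (0,2): δ = 82.60°  ·
  (0,3): δ = 5.69°  ✓
  (0,4): δ = 132.54°  ·
  (1,2): δ = 121.27°  ·
  (1,3): δ = 32.99°  ✓
  (1,4): δ = 93.87°  ·
  (2,3): δ = 91.71°  ·
  (2,4): δ = 35.14°  ✓
  (3,4): δ = 53.15°  ✓
antipodal pairs: 4

count = 4; pairs: (0,3), (1,3), (2,4), (3,4)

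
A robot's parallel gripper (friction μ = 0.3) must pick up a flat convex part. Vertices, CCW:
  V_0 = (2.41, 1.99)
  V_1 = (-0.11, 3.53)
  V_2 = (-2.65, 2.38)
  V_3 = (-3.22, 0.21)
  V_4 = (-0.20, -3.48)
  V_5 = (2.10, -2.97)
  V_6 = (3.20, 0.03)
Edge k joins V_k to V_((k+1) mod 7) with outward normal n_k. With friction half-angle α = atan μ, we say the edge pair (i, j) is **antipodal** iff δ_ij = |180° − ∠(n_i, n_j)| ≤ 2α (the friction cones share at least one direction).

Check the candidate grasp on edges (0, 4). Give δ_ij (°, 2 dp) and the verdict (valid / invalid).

α = atan 0.3 = 16.70°;  2α = 33.40°
edge 0: e_0 = (-2.52, +1.54);  n_0 = (+0.5215, +0.8533)
edge 4: e_4 = (+2.30, +0.51);  n_4 = (+0.2165, -0.9763)
∠(n_0, n_4) = 136.07°
δ = |180° − 136.07°| = 43.93°
43.93° > 2α = 33.40°  →  invalid

δ = 43.93°, invalid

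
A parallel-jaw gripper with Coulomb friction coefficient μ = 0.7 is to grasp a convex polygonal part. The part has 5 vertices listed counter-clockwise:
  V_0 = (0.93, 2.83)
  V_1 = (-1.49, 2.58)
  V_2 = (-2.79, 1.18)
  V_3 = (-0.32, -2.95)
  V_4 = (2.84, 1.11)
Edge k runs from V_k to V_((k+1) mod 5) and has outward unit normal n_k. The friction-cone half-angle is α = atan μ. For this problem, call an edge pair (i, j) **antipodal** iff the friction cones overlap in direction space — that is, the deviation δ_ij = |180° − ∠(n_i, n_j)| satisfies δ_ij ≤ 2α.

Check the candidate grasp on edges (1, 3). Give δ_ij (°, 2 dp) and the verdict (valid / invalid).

α = atan 0.7 = 34.99°;  2α = 69.98°
edge 1: e_1 = (-1.30, -1.40);  n_1 = (-0.7328, +0.6805)
edge 3: e_3 = (+3.16, +4.06);  n_3 = (+0.7891, -0.6142)
∠(n_1, n_3) = 175.02°
δ = |180° − 175.02°| = 4.98°
4.98° ≤ 2α = 69.98°  →  valid

δ = 4.98°, valid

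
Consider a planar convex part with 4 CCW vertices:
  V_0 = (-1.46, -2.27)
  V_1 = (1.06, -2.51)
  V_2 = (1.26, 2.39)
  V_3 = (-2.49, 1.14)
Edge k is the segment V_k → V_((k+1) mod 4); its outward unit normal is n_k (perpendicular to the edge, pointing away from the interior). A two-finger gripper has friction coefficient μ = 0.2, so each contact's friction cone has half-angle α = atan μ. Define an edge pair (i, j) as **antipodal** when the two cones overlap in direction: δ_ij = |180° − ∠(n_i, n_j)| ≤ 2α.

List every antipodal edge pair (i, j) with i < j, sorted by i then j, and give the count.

α = atan 0.2 = 11.31°;  2α = 22.62°
n_0 = (-0.0948, -0.9955)
n_1 = (+0.9992, -0.0408)
n_2 = (-0.3162, +0.9487)
n_3 = (-0.9573, -0.2892)
  (0,1): δ = 86.90°  ·
  (0,2): δ = 23.88°  ·
  (0,3): δ = 112.25°  ·
  (1,2): δ = 69.23°  ·
  (1,3): δ = 19.14°  ✓
  (2,3): δ = 91.63°  ·
antipodal pairs: 1

count = 1; pairs: (1,3)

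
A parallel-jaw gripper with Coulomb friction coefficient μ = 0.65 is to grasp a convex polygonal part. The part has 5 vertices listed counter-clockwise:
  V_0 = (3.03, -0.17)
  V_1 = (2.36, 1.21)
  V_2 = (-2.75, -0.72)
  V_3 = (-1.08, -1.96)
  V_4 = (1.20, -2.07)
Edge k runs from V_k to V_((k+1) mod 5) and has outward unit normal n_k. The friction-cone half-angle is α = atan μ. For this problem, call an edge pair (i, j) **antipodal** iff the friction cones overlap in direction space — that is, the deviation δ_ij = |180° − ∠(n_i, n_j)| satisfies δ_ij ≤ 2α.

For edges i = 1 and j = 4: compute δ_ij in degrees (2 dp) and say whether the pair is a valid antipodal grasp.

δ = 25.38°, valid

α = atan 0.65 = 33.02°;  2α = 66.05°
edge 1: e_1 = (-5.11, -1.93);  n_1 = (-0.3533, +0.9355)
edge 4: e_4 = (+1.83, +1.90);  n_4 = (+0.7203, -0.6937)
∠(n_1, n_4) = 154.62°
δ = |180° − 154.62°| = 25.38°
25.38° ≤ 2α = 66.05°  →  valid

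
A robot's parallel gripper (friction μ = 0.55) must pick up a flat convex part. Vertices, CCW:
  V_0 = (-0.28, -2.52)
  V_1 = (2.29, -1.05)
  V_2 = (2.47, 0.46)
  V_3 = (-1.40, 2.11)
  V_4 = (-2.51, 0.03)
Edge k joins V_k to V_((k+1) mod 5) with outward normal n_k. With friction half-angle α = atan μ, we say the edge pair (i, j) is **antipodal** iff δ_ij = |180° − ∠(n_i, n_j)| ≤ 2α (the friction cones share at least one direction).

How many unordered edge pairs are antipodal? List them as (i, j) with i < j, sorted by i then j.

count = 5; pairs: (0,2), (0,3), (1,3), (1,4), (2,4)

α = atan 0.55 = 28.81°;  2α = 57.62°
n_0 = (+0.4965, -0.8680)
n_1 = (+0.9930, -0.1184)
n_2 = (+0.3922, +0.9199)
n_3 = (-0.8822, +0.4708)
n_4 = (-0.7528, -0.6583)
  (0,1): δ = 126.57°  ·
  (0,2): δ = 52.86°  ✓
  (0,3): δ = 32.14°  ✓
  (0,4): δ = 101.40°  ·
  (1,2): δ = 106.29°  ·
  (1,3): δ = 21.29°  ✓
  (1,4): δ = 47.97°  ✓
  (2,3): δ = 95.00°  ·
  (2,4): δ = 25.74°  ✓
  (3,4): δ = 110.74°  ·
antipodal pairs: 5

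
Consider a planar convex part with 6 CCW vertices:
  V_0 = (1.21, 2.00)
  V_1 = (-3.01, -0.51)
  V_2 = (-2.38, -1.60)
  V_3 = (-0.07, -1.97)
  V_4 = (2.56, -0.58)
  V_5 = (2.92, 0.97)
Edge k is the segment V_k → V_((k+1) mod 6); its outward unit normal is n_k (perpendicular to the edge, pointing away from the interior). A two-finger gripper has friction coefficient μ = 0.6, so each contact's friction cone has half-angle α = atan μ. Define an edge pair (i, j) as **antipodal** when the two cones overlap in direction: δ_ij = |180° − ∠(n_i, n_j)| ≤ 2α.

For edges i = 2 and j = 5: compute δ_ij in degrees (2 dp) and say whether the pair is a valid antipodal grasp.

α = atan 0.6 = 30.96°;  2α = 61.93°
edge 2: e_2 = (+2.31, -0.37);  n_2 = (-0.1582, -0.9874)
edge 5: e_5 = (-1.71, +1.03);  n_5 = (+0.5160, +0.8566)
∠(n_2, n_5) = 158.04°
δ = |180° − 158.04°| = 21.96°
21.96° ≤ 2α = 61.93°  →  valid

δ = 21.96°, valid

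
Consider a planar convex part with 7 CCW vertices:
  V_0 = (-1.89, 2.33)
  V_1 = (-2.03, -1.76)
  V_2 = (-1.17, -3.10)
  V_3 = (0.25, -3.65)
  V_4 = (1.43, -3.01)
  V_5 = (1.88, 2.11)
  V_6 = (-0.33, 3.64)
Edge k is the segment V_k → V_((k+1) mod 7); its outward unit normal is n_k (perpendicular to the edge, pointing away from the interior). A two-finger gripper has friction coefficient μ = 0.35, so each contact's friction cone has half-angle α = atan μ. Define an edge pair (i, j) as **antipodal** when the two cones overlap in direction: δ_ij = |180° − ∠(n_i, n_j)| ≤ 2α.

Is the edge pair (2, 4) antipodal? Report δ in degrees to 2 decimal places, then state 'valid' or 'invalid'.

α = atan 0.35 = 19.29°;  2α = 38.58°
edge 2: e_2 = (+1.42, -0.55);  n_2 = (-0.3612, -0.9325)
edge 4: e_4 = (+0.45, +5.12);  n_4 = (+0.9962, -0.0876)
∠(n_2, n_4) = 106.15°
δ = |180° − 106.15°| = 73.85°
73.85° > 2α = 38.58°  →  invalid

δ = 73.85°, invalid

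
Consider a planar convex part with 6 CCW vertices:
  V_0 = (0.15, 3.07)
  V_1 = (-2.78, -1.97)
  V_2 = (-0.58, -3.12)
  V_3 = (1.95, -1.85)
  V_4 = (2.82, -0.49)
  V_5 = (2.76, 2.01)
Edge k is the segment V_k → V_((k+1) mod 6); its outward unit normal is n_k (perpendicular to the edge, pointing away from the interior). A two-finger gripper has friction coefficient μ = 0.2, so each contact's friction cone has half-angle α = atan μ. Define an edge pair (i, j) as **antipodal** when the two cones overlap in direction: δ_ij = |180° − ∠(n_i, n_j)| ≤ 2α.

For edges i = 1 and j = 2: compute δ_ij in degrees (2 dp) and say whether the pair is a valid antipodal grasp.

δ = 125.75°, invalid

α = atan 0.2 = 11.31°;  2α = 22.62°
edge 1: e_1 = (+2.20, -1.15);  n_1 = (-0.4633, -0.8862)
edge 2: e_2 = (+2.53, +1.27);  n_2 = (+0.4486, -0.8937)
∠(n_1, n_2) = 54.25°
δ = |180° − 54.25°| = 125.75°
125.75° > 2α = 22.62°  →  invalid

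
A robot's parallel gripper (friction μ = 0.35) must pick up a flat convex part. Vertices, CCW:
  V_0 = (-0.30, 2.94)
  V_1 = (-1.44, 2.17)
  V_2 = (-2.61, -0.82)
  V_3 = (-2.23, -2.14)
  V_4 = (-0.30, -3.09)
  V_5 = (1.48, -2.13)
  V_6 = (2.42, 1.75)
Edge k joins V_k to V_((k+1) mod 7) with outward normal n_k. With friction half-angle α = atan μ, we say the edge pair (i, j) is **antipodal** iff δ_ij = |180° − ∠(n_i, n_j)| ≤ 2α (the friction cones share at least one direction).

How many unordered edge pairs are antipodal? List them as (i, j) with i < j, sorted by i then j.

α = atan 0.35 = 19.29°;  2α = 38.58°
n_0 = (-0.5597, +0.8287)
n_1 = (-0.9312, +0.3644)
n_2 = (-0.9610, -0.2766)
n_3 = (-0.4416, -0.8972)
n_4 = (+0.4747, -0.8802)
n_5 = (+0.9719, -0.2355)
n_6 = (+0.4008, +0.9162)
  (0,1): δ = 145.41°  ·
  (0,2): δ = 107.98°  ·
  (0,3): δ = 60.24°  ·
  (0,4): δ = 5.70°  ✓
  (0,5): δ = 42.34°  ·
  (0,6): δ = 122.33°  ·
  (1,2): δ = 142.57°  ·
  (1,3): δ = 94.84°  ·
  (1,4): δ = 40.29°  ·
  (1,5): δ = 7.75°  ✓
  (1,6): δ = 87.74°  ·
  (2,3): δ = 132.27°  ·
  (2,4): δ = 77.72°  ·
  (2,5): δ = 29.68°  ✓
  (2,6): δ = 50.31°  ·
  (3,4): δ = 125.45°  ·
  (3,5): δ = 77.41°  ·
  (3,6): δ = 2.58°  ✓
  (4,5): δ = 131.96°  ·
  (4,6): δ = 51.97°  ·
  (5,6): δ = 100.01°  ·
antipodal pairs: 4

count = 4; pairs: (0,4), (1,5), (2,5), (3,6)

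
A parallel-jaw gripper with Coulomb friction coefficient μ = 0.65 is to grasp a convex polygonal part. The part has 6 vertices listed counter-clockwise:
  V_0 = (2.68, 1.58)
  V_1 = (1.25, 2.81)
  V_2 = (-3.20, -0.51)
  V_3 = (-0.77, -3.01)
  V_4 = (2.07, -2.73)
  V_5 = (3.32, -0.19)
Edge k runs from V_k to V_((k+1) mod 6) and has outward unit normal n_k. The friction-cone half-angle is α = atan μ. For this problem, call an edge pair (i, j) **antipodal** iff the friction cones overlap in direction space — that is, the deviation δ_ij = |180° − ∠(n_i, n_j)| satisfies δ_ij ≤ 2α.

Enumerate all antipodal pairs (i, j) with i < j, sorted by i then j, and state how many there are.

count = 5; pairs: (0,2), (0,3), (1,3), (1,4), (2,5)

α = atan 0.65 = 33.02°;  2α = 66.05°
n_0 = (+0.6521, +0.7581)
n_1 = (-0.5980, +0.8015)
n_2 = (-0.7171, -0.6970)
n_3 = (+0.0981, -0.9952)
n_4 = (+0.8972, -0.4416)
n_5 = (+0.9404, +0.3400)
  (0,1): δ = 102.57°  ·
  (0,2): δ = 5.11°  ✓
  (0,3): δ = 46.33°  ✓
  (0,4): δ = 104.50°  ·
  (0,5): δ = 150.58°  ·
  (1,2): δ = 82.54°  ·
  (1,3): δ = 31.09°  ✓
  (1,4): δ = 27.07°  ✓
  (1,5): δ = 73.15°  ·
  (2,3): δ = 128.56°  ·
  (2,4): δ = 70.39°  ·
  (2,5): δ = 24.31°  ✓
  (3,4): δ = 121.83°  ·
  (3,5): δ = 75.75°  ·
  (4,5): δ = 133.92°  ·
antipodal pairs: 5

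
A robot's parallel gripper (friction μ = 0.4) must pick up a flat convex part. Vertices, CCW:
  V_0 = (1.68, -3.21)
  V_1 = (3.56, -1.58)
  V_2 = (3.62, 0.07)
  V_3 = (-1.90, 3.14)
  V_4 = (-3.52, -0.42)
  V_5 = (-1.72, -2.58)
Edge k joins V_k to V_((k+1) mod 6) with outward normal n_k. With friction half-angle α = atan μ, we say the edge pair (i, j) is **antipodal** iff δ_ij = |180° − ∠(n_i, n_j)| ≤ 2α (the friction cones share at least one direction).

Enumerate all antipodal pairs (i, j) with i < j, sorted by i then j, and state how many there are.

count = 5; pairs: (0,3), (1,3), (1,4), (2,4), (2,5)

α = atan 0.4 = 21.80°;  2α = 43.60°
n_0 = (+0.6551, -0.7556)
n_1 = (+0.9993, -0.0363)
n_2 = (+0.4860, +0.8739)
n_3 = (-0.9102, +0.4142)
n_4 = (-0.7682, -0.6402)
n_5 = (-0.1822, -0.9833)
  (0,1): δ = 133.01°  ·
  (0,2): δ = 70.01°  ·
  (0,3): δ = 24.61°  ✓
  (0,4): δ = 88.88°  ·
  (0,5): δ = 128.58°  ·
  (1,2): δ = 117.00°  ·
  (1,3): δ = 22.39°  ✓
  (1,4): δ = 41.89°  ✓
  (1,5): δ = 81.59°  ·
  (2,3): δ = 85.39°  ·
  (2,4): δ = 21.11°  ✓
  (2,5): δ = 18.58°  ✓
  (3,4): δ = 115.73°  ·
  (3,5): δ = 76.03°  ·
  (4,5): δ = 140.30°  ·
antipodal pairs: 5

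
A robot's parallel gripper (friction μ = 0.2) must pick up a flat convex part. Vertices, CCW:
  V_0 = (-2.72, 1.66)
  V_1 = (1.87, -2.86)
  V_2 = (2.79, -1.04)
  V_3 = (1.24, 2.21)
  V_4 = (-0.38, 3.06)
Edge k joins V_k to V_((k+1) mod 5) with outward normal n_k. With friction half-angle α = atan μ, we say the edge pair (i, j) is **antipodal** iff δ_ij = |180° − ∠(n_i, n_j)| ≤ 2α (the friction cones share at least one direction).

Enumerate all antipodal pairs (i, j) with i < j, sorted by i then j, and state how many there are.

α = atan 0.2 = 11.31°;  2α = 22.62°
n_0 = (-0.7017, -0.7125)
n_1 = (+0.8925, -0.4511)
n_2 = (+0.9026, +0.4305)
n_3 = (+0.4646, +0.8855)
n_4 = (-0.5134, +0.8581)
  (0,1): δ = 72.26°  ·
  (0,2): δ = 19.94°  ✓
  (0,3): δ = 16.87°  ✓
  (0,4): δ = 75.45°  ·
  (1,2): δ = 127.69°  ·
  (1,3): δ = 90.87°  ·
  (1,4): δ = 32.29°  ·
  (2,3): δ = 143.18°  ·
  (2,4): δ = 84.61°  ·
  (3,4): δ = 121.42°  ·
antipodal pairs: 2

count = 2; pairs: (0,2), (0,3)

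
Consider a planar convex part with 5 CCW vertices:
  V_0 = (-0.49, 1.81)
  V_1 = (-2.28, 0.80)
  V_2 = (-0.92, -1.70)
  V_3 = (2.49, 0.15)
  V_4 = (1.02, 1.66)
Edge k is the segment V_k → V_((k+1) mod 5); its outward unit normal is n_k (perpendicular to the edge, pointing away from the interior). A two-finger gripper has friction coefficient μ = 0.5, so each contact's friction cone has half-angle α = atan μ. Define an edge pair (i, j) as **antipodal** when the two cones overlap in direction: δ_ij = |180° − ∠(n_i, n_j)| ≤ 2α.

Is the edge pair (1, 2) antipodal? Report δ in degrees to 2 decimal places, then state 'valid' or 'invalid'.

δ = 90.07°, invalid

α = atan 0.5 = 26.57°;  2α = 53.13°
edge 1: e_1 = (+1.36, -2.50);  n_1 = (-0.8784, -0.4779)
edge 2: e_2 = (+3.41, +1.85);  n_2 = (+0.4769, -0.8790)
∠(n_1, n_2) = 89.93°
δ = |180° − 89.93°| = 90.07°
90.07° > 2α = 53.13°  →  invalid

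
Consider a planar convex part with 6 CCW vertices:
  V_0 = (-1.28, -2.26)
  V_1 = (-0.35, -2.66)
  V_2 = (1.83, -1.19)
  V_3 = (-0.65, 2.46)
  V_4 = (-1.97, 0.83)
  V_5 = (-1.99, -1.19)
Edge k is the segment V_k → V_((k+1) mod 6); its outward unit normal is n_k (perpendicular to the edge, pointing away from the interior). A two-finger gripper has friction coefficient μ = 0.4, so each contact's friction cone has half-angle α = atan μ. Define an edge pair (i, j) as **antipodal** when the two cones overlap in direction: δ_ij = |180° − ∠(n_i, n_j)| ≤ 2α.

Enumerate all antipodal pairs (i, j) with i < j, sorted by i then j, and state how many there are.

α = atan 0.4 = 21.80°;  2α = 43.60°
n_0 = (-0.3951, -0.9186)
n_1 = (+0.5591, -0.8291)
n_2 = (+0.8271, +0.5620)
n_3 = (-0.7771, +0.6293)
n_4 = (-1.0000, +0.0099)
n_5 = (-0.8332, -0.5529)
  (0,1): δ = 122.73°  ·
  (0,2): δ = 32.53°  ✓
  (0,3): δ = 74.27°  ·
  (0,4): δ = 112.71°  ·
  (0,5): δ = 146.84°  ·
  (1,2): δ = 89.80°  ·
  (1,3): δ = 17.01°  ✓
  (1,4): δ = 55.44°  ·
  (1,5): δ = 89.57°  ·
  (2,3): δ = 73.20°  ·
  (2,4): δ = 34.76°  ✓
  (2,5): δ = 0.63°  ✓
  (3,4): δ = 141.57°  ·
  (3,5): δ = 107.43°  ·
  (4,5): δ = 145.87°  ·
antipodal pairs: 4

count = 4; pairs: (0,2), (1,3), (2,4), (2,5)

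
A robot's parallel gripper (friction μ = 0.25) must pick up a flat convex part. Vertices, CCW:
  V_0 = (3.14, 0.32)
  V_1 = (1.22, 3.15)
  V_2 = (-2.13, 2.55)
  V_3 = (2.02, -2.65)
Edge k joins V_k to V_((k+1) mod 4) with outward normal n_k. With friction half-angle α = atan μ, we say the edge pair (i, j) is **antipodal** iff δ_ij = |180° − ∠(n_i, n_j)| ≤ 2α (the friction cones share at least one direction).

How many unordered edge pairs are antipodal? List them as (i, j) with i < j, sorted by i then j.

α = atan 0.25 = 14.04°;  2α = 28.07°
n_0 = (+0.8275, +0.5614)
n_1 = (-0.1763, +0.9843)
n_2 = (-0.7816, -0.6238)
n_3 = (+0.9357, -0.3528)
  (0,1): δ = 114.00°  ·
  (0,2): δ = 4.44°  ✓
  (0,3): δ = 125.18°  ·
  (1,2): δ = 61.56°  ·
  (1,3): δ = 59.18°  ·
  (2,3): δ = 59.25°  ·
antipodal pairs: 1

count = 1; pairs: (0,2)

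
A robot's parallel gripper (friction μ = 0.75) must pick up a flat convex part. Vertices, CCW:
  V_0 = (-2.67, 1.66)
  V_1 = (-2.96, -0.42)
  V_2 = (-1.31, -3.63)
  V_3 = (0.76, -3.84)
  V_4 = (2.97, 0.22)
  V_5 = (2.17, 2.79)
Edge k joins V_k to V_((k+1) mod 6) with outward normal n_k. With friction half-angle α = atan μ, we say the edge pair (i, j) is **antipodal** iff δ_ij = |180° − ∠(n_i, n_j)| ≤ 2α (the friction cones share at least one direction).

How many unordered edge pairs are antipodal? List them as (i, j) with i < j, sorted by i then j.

count = 7; pairs: (0,3), (0,4), (1,3), (1,4), (2,4), (2,5), (3,5)

α = atan 0.75 = 36.87°;  2α = 73.74°
n_0 = (-0.9904, +0.1381)
n_1 = (-0.8894, -0.4572)
n_2 = (-0.1009, -0.9949)
n_3 = (+0.8783, -0.4781)
n_4 = (+0.9548, +0.2972)
n_5 = (-0.2274, +0.9738)
  (0,1): δ = 144.86°  ·
  (0,2): δ = 87.86°  ·
  (0,3): δ = 20.62°  ✓
  (0,4): δ = 25.23°  ✓
  (0,5): δ = 111.08°  ·
  (1,2): δ = 123.00°  ·
  (1,3): δ = 55.77°  ✓
  (1,4): δ = 9.91°  ✓
  (1,5): δ = 75.94°  ·
  (2,3): δ = 112.77°  ·
  (2,4): δ = 66.92°  ✓
  (2,5): δ = 18.93°  ✓
  (3,4): δ = 134.15°  ·
  (3,5): δ = 48.30°  ✓
  (4,5): δ = 94.15°  ·
antipodal pairs: 7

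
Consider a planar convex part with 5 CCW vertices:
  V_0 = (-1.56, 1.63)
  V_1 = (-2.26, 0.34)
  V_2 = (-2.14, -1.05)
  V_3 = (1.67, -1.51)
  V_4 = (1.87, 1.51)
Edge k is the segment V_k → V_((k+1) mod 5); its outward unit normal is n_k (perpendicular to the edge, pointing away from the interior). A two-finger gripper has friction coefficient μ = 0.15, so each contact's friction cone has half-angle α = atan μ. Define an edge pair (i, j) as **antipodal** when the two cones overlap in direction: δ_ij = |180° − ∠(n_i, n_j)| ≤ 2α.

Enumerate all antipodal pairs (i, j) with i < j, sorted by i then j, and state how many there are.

α = atan 0.15 = 8.53°;  2α = 17.06°
n_0 = (-0.8789, +0.4769)
n_1 = (-0.9963, -0.0860)
n_2 = (-0.1199, -0.9928)
n_3 = (+0.9978, -0.0661)
n_4 = (+0.0350, +0.9994)
  (0,1): δ = 146.58°  ·
  (0,2): δ = 68.40°  ·
  (0,3): δ = 24.70°  ·
  (0,4): δ = 116.48°  ·
  (1,2): δ = 101.82°  ·
  (1,3): δ = 8.72°  ✓
  (1,4): δ = 83.06°  ·
  (2,3): δ = 86.90°  ·
  (2,4): δ = 4.88°  ✓
  (3,4): δ = 88.21°  ·
antipodal pairs: 2

count = 2; pairs: (1,3), (2,4)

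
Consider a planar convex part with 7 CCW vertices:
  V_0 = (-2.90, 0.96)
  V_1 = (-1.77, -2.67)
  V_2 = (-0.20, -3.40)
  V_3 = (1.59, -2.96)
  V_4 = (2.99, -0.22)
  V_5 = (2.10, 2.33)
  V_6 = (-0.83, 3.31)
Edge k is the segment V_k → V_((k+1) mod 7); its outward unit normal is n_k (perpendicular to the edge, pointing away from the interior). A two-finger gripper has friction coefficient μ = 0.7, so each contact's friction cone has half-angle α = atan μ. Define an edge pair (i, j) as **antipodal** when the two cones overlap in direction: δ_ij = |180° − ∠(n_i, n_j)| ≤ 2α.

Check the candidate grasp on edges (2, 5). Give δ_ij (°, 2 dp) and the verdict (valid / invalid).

δ = 32.30°, valid

α = atan 0.7 = 34.99°;  2α = 69.98°
edge 2: e_2 = (+1.79, +0.44);  n_2 = (+0.2387, -0.9711)
edge 5: e_5 = (-2.93, +0.98);  n_5 = (+0.3172, +0.9484)
∠(n_2, n_5) = 147.70°
δ = |180° − 147.70°| = 32.30°
32.30° ≤ 2α = 69.98°  →  valid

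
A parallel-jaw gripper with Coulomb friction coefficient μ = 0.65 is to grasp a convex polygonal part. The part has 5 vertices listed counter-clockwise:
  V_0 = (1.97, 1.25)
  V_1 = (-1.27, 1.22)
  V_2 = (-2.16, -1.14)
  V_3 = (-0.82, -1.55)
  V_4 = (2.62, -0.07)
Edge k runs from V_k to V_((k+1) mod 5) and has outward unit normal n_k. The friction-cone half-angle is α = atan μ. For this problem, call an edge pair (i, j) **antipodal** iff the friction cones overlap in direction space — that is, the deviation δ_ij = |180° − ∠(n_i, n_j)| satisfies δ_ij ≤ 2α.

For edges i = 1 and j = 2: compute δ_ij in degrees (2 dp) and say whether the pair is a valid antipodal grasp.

α = atan 0.65 = 33.02°;  2α = 66.05°
edge 1: e_1 = (-0.89, -2.36);  n_1 = (-0.9357, +0.3529)
edge 2: e_2 = (+1.34, -0.41);  n_2 = (-0.2926, -0.9562)
∠(n_1, n_2) = 93.65°
δ = |180° − 93.65°| = 86.35°
86.35° > 2α = 66.05°  →  invalid

δ = 86.35°, invalid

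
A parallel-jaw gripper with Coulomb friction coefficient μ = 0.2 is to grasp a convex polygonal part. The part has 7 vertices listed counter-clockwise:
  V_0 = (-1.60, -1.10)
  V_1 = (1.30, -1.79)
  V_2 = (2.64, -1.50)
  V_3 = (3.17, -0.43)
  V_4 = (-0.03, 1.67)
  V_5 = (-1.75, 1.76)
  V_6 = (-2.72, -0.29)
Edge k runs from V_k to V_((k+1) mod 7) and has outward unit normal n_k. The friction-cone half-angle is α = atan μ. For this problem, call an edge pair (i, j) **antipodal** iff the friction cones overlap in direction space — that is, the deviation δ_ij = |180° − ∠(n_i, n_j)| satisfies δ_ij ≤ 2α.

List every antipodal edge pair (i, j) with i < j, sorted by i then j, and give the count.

α = atan 0.2 = 11.31°;  2α = 22.62°
n_0 = (-0.2315, -0.9728)
n_1 = (+0.2115, -0.9774)
n_2 = (+0.8961, -0.4439)
n_3 = (+0.5487, +0.8360)
n_4 = (+0.0523, +0.9986)
n_5 = (-0.9039, +0.4277)
n_6 = (-0.5860, -0.8103)
  (0,1): δ = 154.40°  ·
  (0,2): δ = 102.97°  ·
  (0,3): δ = 19.89°  ✓
  (0,4): δ = 10.39°  ✓
  (0,5): δ = 78.06°  ·
  (0,6): δ = 157.51°  ·
  (1,2): δ = 128.56°  ·
  (1,3): δ = 45.49°  ·
  (1,4): δ = 15.21°  ✓
  (1,5): δ = 52.47°  ·
  (1,6): δ = 131.91°  ·
  (2,3): δ = 96.92°  ·
  (2,4): δ = 66.64°  ·
  (2,5): δ = 1.03°  ✓
  (2,6): δ = 80.48°  ·
  (3,4): δ = 149.72°  ·
  (3,5): δ = 82.05°  ·
  (3,6): δ = 2.60°  ✓
  (4,5): δ = 112.33°  ·
  (4,6): δ = 32.88°  ·
  (5,6): δ = 100.55°  ·
antipodal pairs: 5

count = 5; pairs: (0,3), (0,4), (1,4), (2,5), (3,6)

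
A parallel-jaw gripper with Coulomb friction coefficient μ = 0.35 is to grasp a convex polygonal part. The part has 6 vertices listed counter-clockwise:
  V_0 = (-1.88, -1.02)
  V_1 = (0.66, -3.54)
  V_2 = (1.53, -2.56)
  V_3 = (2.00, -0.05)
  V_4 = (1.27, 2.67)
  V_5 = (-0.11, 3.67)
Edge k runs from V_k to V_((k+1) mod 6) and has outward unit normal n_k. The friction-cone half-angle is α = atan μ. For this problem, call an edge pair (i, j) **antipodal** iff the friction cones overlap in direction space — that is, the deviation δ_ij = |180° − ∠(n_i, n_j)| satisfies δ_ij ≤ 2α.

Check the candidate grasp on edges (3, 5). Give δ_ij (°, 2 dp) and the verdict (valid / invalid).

α = atan 0.35 = 19.29°;  2α = 38.58°
edge 3: e_3 = (-0.73, +2.72);  n_3 = (+0.9658, +0.2592)
edge 5: e_5 = (-1.77, -4.69);  n_5 = (-0.9356, +0.3531)
∠(n_3, n_5) = 144.30°
δ = |180° − 144.30°| = 35.70°
35.70° ≤ 2α = 38.58°  →  valid

δ = 35.70°, valid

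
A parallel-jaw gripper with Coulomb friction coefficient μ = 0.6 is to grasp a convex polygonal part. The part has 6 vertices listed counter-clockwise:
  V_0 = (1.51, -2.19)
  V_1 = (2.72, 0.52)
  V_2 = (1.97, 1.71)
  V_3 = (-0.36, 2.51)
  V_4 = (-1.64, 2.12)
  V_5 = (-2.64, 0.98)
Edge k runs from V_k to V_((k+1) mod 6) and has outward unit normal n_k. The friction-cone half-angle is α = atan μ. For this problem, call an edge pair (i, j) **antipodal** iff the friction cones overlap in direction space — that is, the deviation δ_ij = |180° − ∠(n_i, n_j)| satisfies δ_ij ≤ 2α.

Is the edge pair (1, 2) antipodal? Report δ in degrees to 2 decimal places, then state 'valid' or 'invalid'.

δ = 141.17°, invalid

α = atan 0.6 = 30.96°;  2α = 61.93°
edge 1: e_1 = (-0.75, +1.19);  n_1 = (+0.8460, +0.5332)
edge 2: e_2 = (-2.33, +0.80);  n_2 = (+0.3247, +0.9458)
∠(n_1, n_2) = 38.83°
δ = |180° − 38.83°| = 141.17°
141.17° > 2α = 61.93°  →  invalid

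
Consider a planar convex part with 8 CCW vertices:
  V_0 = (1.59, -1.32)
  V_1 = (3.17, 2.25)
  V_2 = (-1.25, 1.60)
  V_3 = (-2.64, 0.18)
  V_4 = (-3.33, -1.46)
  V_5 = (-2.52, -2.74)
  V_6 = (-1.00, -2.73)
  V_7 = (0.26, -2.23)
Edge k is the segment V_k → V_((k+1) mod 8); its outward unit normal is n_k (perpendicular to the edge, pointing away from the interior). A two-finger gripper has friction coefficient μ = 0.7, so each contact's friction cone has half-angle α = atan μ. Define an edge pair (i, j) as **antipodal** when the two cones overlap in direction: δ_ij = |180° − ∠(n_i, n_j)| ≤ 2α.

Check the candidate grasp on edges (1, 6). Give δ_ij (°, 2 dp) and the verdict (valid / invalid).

α = atan 0.7 = 34.99°;  2α = 69.98°
edge 1: e_1 = (-4.42, -0.65);  n_1 = (-0.1455, +0.9894)
edge 6: e_6 = (+1.26, +0.50);  n_6 = (+0.3688, -0.9295)
∠(n_1, n_6) = 166.72°
δ = |180° − 166.72°| = 13.28°
13.28° ≤ 2α = 69.98°  →  valid

δ = 13.28°, valid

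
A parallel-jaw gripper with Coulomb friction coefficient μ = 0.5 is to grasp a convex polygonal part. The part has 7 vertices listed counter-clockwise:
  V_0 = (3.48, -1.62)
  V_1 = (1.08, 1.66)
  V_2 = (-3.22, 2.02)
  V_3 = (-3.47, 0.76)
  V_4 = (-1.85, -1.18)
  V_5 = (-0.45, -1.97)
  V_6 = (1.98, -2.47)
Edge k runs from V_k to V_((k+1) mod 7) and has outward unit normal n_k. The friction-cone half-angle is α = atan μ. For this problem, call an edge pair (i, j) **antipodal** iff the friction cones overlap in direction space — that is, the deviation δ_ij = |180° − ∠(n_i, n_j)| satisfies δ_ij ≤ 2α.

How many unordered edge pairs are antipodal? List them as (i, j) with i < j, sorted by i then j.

α = atan 0.5 = 26.57°;  2α = 53.13°
n_0 = (+0.8070, +0.5905)
n_1 = (+0.0834, +0.9965)
n_2 = (-0.9809, +0.1946)
n_3 = (-0.7676, -0.6410)
n_4 = (-0.4914, -0.8709)
n_5 = (-0.2015, -0.9795)
n_6 = (+0.4930, -0.8700)
  (0,1): δ = 130.98°  ·
  (0,2): δ = 47.42°  ✓
  (0,3): δ = 3.67°  ✓
  (0,4): δ = 24.37°  ✓
  (0,5): δ = 42.18°  ✓
  (0,6): δ = 83.35°  ·
  (1,2): δ = 96.44°  ·
  (1,3): δ = 45.35°  ✓
  (1,4): δ = 24.65°  ✓
  (1,5): δ = 6.84°  ✓
  (1,6): δ = 34.32°  ✓
  (2,3): δ = 128.91°  ·
  (2,4): δ = 108.21°  ·
  (2,5): δ = 90.40°  ·
  (2,6): δ = 49.24°  ✓
  (3,4): δ = 159.30°  ·
  (3,5): δ = 141.49°  ·
  (3,6): δ = 100.32°  ·
  (4,5): δ = 162.19°  ·
  (4,6): δ = 121.03°  ·
  (5,6): δ = 138.83°  ·
antipodal pairs: 9

count = 9; pairs: (0,2), (0,3), (0,4), (0,5), (1,3), (1,4), (1,5), (1,6), (2,6)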